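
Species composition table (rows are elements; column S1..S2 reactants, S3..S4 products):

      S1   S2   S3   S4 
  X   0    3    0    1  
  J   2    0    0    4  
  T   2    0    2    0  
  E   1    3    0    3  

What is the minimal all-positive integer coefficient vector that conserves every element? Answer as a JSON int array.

X: 6·0+1·3 = 3 | 6·0+3·1 = 3
J: 6·2+1·0 = 12 | 6·0+3·4 = 12
T: 6·2+1·0 = 12 | 6·2+3·0 = 12
E: 6·1+1·3 = 9 | 6·0+3·3 = 9
gcd(6,1,6,3) = 1

Coefficients: [6, 1, 6, 3]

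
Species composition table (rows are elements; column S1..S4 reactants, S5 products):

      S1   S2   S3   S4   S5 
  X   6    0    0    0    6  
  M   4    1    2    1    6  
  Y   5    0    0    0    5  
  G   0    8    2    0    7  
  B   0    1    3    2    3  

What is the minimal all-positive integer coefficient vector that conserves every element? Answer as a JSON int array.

X: 6·6+5·0+1·0+5·0 = 36 | 6·6 = 36
M: 6·4+5·1+1·2+5·1 = 36 | 6·6 = 36
Y: 6·5+5·0+1·0+5·0 = 30 | 6·5 = 30
G: 6·0+5·8+1·2+5·0 = 42 | 6·7 = 42
B: 6·0+5·1+1·3+5·2 = 18 | 6·3 = 18
gcd(6,5,1,5,6) = 1

Coefficients: [6, 5, 1, 5, 6]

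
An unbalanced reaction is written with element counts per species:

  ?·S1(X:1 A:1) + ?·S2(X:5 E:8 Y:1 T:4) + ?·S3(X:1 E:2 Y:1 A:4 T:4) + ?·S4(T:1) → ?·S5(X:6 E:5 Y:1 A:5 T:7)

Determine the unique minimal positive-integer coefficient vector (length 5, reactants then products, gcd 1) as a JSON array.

X: 6·1+1·5+1·1+6·0 = 12 | 2·6 = 12
E: 6·0+1·8+1·2+6·0 = 10 | 2·5 = 10
Y: 6·0+1·1+1·1+6·0 = 2 | 2·1 = 2
A: 6·1+1·0+1·4+6·0 = 10 | 2·5 = 10
T: 6·0+1·4+1·4+6·1 = 14 | 2·7 = 14
gcd(6,1,1,6,2) = 1

Coefficients: [6, 1, 1, 6, 2]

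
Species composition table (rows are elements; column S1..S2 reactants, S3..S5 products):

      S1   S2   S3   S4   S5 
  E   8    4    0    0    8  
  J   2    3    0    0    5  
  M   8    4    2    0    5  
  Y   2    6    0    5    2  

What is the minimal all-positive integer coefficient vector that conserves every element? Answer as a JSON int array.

Coefficients: [1, 6, 6, 6, 4]

E: 1·8+6·4 = 32 | 6·0+6·0+4·8 = 32
J: 1·2+6·3 = 20 | 6·0+6·0+4·5 = 20
M: 1·8+6·4 = 32 | 6·2+6·0+4·5 = 32
Y: 1·2+6·6 = 38 | 6·0+6·5+4·2 = 38
gcd(1,6,6,6,4) = 1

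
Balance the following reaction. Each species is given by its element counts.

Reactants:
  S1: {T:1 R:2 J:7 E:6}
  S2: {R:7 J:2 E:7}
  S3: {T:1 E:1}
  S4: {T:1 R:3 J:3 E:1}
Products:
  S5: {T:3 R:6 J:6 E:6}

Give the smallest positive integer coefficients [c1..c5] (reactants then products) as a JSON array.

Coefficients: [1, 1, 6, 5, 4]

T: 1·1+1·0+6·1+5·1 = 12 | 4·3 = 12
R: 1·2+1·7+6·0+5·3 = 24 | 4·6 = 24
J: 1·7+1·2+6·0+5·3 = 24 | 4·6 = 24
E: 1·6+1·7+6·1+5·1 = 24 | 4·6 = 24
gcd(1,1,6,5,4) = 1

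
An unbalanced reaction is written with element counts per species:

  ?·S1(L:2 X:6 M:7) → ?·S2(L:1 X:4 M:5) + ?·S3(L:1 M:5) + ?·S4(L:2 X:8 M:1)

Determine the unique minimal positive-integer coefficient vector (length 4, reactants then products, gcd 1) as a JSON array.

Coefficients: [6, 5, 3, 2]

L: 6·2 = 12 | 5·1+3·1+2·2 = 12
X: 6·6 = 36 | 5·4+3·0+2·8 = 36
M: 6·7 = 42 | 5·5+3·5+2·1 = 42
gcd(6,5,3,2) = 1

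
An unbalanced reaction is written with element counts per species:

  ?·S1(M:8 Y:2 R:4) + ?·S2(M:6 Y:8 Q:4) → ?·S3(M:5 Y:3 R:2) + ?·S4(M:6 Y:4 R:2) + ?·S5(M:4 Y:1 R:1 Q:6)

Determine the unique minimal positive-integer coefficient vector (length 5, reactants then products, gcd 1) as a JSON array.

Coefficients: [5, 3, 4, 5, 2]

M: 5·8+3·6 = 58 | 4·5+5·6+2·4 = 58
Y: 5·2+3·8 = 34 | 4·3+5·4+2·1 = 34
R: 5·4+3·0 = 20 | 4·2+5·2+2·1 = 20
Q: 5·0+3·4 = 12 | 4·0+5·0+2·6 = 12
gcd(5,3,4,5,2) = 1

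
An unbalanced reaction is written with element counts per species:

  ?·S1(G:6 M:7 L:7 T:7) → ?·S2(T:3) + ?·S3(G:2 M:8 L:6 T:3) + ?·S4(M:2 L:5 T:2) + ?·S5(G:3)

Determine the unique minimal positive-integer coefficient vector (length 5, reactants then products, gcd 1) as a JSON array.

G: 4·6 = 24 | 5·0+3·2+2·0+6·3 = 24
M: 4·7 = 28 | 5·0+3·8+2·2+6·0 = 28
L: 4·7 = 28 | 5·0+3·6+2·5+6·0 = 28
T: 4·7 = 28 | 5·3+3·3+2·2+6·0 = 28
gcd(4,5,3,2,6) = 1

Coefficients: [4, 5, 3, 2, 6]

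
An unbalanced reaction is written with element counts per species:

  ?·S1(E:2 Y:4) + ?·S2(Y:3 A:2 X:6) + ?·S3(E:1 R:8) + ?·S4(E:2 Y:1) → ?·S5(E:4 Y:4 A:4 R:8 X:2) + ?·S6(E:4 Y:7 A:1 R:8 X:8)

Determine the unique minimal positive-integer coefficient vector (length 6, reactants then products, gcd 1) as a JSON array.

Coefficients: [3, 6, 6, 6, 2, 4]

E: 3·2+6·0+6·1+6·2 = 24 | 2·4+4·4 = 24
Y: 3·4+6·3+6·0+6·1 = 36 | 2·4+4·7 = 36
A: 3·0+6·2+6·0+6·0 = 12 | 2·4+4·1 = 12
R: 3·0+6·0+6·8+6·0 = 48 | 2·8+4·8 = 48
X: 3·0+6·6+6·0+6·0 = 36 | 2·2+4·8 = 36
gcd(3,6,6,6,2,4) = 1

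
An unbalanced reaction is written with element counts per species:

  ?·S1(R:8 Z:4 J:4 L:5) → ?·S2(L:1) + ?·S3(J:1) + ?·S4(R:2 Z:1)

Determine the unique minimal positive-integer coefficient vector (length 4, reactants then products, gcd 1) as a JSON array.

R: 1·8 = 8 | 5·0+4·0+4·2 = 8
Z: 1·4 = 4 | 5·0+4·0+4·1 = 4
J: 1·4 = 4 | 5·0+4·1+4·0 = 4
L: 1·5 = 5 | 5·1+4·0+4·0 = 5
gcd(1,5,4,4) = 1

Coefficients: [1, 5, 4, 4]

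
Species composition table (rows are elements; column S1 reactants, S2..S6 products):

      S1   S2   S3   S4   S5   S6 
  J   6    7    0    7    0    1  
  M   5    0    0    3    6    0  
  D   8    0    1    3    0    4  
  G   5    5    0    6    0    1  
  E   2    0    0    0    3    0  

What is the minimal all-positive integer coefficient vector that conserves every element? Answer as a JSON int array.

Coefficients: [3, 1, 5, 1, 2, 4]

J: 3·6 = 18 | 1·7+5·0+1·7+2·0+4·1 = 18
M: 3·5 = 15 | 1·0+5·0+1·3+2·6+4·0 = 15
D: 3·8 = 24 | 1·0+5·1+1·3+2·0+4·4 = 24
G: 3·5 = 15 | 1·5+5·0+1·6+2·0+4·1 = 15
E: 3·2 = 6 | 1·0+5·0+1·0+2·3+4·0 = 6
gcd(3,1,5,1,2,4) = 1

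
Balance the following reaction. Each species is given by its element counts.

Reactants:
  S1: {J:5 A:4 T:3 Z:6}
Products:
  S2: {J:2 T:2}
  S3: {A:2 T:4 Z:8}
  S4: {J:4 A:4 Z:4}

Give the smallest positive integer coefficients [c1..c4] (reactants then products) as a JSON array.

J: 6·5 = 30 | 5·2+2·0+5·4 = 30
A: 6·4 = 24 | 5·0+2·2+5·4 = 24
T: 6·3 = 18 | 5·2+2·4+5·0 = 18
Z: 6·6 = 36 | 5·0+2·8+5·4 = 36
gcd(6,5,2,5) = 1

Coefficients: [6, 5, 2, 5]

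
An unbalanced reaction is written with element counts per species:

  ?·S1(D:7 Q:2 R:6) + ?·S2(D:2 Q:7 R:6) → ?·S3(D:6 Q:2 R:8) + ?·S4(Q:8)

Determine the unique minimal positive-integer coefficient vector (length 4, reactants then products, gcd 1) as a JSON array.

Coefficients: [4, 4, 6, 3]

D: 4·7+4·2 = 36 | 6·6+3·0 = 36
Q: 4·2+4·7 = 36 | 6·2+3·8 = 36
R: 4·6+4·6 = 48 | 6·8+3·0 = 48
gcd(4,4,6,3) = 1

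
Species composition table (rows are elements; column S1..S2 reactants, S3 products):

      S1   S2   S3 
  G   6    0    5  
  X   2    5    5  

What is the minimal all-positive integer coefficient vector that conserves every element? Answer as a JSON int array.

Coefficients: [5, 4, 6]

G: 5·6+4·0 = 30 | 6·5 = 30
X: 5·2+4·5 = 30 | 6·5 = 30
gcd(5,4,6) = 1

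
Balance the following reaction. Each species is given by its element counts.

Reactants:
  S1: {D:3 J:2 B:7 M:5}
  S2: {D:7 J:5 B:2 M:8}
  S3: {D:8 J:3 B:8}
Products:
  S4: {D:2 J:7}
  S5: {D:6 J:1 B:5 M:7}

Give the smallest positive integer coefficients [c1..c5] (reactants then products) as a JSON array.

D: 2·3+4·7+1·8 = 42 | 3·2+6·6 = 42
J: 2·2+4·5+1·3 = 27 | 3·7+6·1 = 27
B: 2·7+4·2+1·8 = 30 | 3·0+6·5 = 30
M: 2·5+4·8+1·0 = 42 | 3·0+6·7 = 42
gcd(2,4,1,3,6) = 1

Coefficients: [2, 4, 1, 3, 6]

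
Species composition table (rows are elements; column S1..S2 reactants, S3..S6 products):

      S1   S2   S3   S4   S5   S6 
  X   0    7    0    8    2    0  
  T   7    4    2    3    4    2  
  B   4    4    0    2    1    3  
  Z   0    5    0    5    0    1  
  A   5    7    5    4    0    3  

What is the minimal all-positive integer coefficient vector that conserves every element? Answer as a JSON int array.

Coefficients: [3, 2, 2, 1, 3, 5]

X: 3·0+2·7 = 14 | 2·0+1·8+3·2+5·0 = 14
T: 3·7+2·4 = 29 | 2·2+1·3+3·4+5·2 = 29
B: 3·4+2·4 = 20 | 2·0+1·2+3·1+5·3 = 20
Z: 3·0+2·5 = 10 | 2·0+1·5+3·0+5·1 = 10
A: 3·5+2·7 = 29 | 2·5+1·4+3·0+5·3 = 29
gcd(3,2,2,1,3,5) = 1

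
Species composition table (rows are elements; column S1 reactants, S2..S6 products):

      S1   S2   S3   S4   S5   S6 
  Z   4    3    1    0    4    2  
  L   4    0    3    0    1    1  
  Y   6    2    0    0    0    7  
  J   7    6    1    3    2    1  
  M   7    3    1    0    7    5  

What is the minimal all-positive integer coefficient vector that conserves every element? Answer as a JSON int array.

Z: 5·4 = 20 | 1·3+5·1+6·0+1·4+4·2 = 20
L: 5·4 = 20 | 1·0+5·3+6·0+1·1+4·1 = 20
Y: 5·6 = 30 | 1·2+5·0+6·0+1·0+4·7 = 30
J: 5·7 = 35 | 1·6+5·1+6·3+1·2+4·1 = 35
M: 5·7 = 35 | 1·3+5·1+6·0+1·7+4·5 = 35
gcd(5,1,5,6,1,4) = 1

Coefficients: [5, 1, 5, 6, 1, 4]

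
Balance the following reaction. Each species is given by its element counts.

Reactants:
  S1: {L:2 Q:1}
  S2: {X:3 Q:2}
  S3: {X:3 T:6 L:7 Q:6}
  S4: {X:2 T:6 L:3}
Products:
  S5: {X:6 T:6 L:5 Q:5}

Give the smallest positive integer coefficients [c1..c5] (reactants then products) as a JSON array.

Coefficients: [1, 6, 2, 3, 5]

X: 1·0+6·3+2·3+3·2 = 30 | 5·6 = 30
T: 1·0+6·0+2·6+3·6 = 30 | 5·6 = 30
L: 1·2+6·0+2·7+3·3 = 25 | 5·5 = 25
Q: 1·1+6·2+2·6+3·0 = 25 | 5·5 = 25
gcd(1,6,2,3,5) = 1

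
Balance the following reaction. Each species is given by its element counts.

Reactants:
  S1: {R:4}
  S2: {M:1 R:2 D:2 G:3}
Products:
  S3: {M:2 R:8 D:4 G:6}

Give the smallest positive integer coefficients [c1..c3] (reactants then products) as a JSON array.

M: 1·0+2·1 = 2 | 1·2 = 2
R: 1·4+2·2 = 8 | 1·8 = 8
D: 1·0+2·2 = 4 | 1·4 = 4
G: 1·0+2·3 = 6 | 1·6 = 6
gcd(1,2,1) = 1

Coefficients: [1, 2, 1]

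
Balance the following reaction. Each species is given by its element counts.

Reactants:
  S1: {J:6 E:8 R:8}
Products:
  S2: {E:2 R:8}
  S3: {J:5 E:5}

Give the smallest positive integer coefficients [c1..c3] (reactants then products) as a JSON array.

Coefficients: [5, 5, 6]

J: 5·6 = 30 | 5·0+6·5 = 30
E: 5·8 = 40 | 5·2+6·5 = 40
R: 5·8 = 40 | 5·8+6·0 = 40
gcd(5,5,6) = 1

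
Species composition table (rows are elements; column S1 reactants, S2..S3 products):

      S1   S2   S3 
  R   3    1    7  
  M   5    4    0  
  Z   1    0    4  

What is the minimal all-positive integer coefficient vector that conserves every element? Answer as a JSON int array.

R: 4·3 = 12 | 5·1+1·7 = 12
M: 4·5 = 20 | 5·4+1·0 = 20
Z: 4·1 = 4 | 5·0+1·4 = 4
gcd(4,5,1) = 1

Coefficients: [4, 5, 1]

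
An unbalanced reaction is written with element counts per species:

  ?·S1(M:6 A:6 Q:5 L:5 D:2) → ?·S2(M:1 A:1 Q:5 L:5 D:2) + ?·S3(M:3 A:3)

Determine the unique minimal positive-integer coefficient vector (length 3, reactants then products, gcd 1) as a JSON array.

Coefficients: [3, 3, 5]

M: 3·6 = 18 | 3·1+5·3 = 18
A: 3·6 = 18 | 3·1+5·3 = 18
Q: 3·5 = 15 | 3·5+5·0 = 15
L: 3·5 = 15 | 3·5+5·0 = 15
D: 3·2 = 6 | 3·2+5·0 = 6
gcd(3,3,5) = 1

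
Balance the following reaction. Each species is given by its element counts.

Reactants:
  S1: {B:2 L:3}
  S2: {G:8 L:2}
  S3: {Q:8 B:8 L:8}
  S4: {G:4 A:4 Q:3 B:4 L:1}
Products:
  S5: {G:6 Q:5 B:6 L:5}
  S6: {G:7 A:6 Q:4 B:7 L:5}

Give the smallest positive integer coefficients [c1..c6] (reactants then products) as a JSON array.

G: 4·0+2·8+1·0+6·4 = 40 | 2·6+4·7 = 40
A: 4·0+2·0+1·0+6·4 = 24 | 2·0+4·6 = 24
Q: 4·0+2·0+1·8+6·3 = 26 | 2·5+4·4 = 26
B: 4·2+2·0+1·8+6·4 = 40 | 2·6+4·7 = 40
L: 4·3+2·2+1·8+6·1 = 30 | 2·5+4·5 = 30
gcd(4,2,1,6,2,4) = 1

Coefficients: [4, 2, 1, 6, 2, 4]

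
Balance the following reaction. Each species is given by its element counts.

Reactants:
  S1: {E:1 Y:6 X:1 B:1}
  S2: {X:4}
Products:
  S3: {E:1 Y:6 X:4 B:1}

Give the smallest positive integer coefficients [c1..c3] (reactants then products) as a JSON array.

E: 4·1+3·0 = 4 | 4·1 = 4
Y: 4·6+3·0 = 24 | 4·6 = 24
X: 4·1+3·4 = 16 | 4·4 = 16
B: 4·1+3·0 = 4 | 4·1 = 4
gcd(4,3,4) = 1

Coefficients: [4, 3, 4]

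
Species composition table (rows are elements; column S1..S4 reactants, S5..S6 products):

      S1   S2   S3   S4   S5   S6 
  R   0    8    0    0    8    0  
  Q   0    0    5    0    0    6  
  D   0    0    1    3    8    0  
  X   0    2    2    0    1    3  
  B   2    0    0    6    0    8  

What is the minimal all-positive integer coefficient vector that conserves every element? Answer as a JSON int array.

R: 2·0+3·8+6·0+6·0 = 24 | 3·8+5·0 = 24
Q: 2·0+3·0+6·5+6·0 = 30 | 3·0+5·6 = 30
D: 2·0+3·0+6·1+6·3 = 24 | 3·8+5·0 = 24
X: 2·0+3·2+6·2+6·0 = 18 | 3·1+5·3 = 18
B: 2·2+3·0+6·0+6·6 = 40 | 3·0+5·8 = 40
gcd(2,3,6,6,3,5) = 1

Coefficients: [2, 3, 6, 6, 3, 5]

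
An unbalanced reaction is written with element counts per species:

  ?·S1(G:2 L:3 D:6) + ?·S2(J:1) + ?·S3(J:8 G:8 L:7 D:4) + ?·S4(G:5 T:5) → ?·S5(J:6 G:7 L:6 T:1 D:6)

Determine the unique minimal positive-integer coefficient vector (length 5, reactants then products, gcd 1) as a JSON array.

Coefficients: [3, 6, 3, 1, 5]

J: 3·0+6·1+3·8+1·0 = 30 | 5·6 = 30
G: 3·2+6·0+3·8+1·5 = 35 | 5·7 = 35
L: 3·3+6·0+3·7+1·0 = 30 | 5·6 = 30
T: 3·0+6·0+3·0+1·5 = 5 | 5·1 = 5
D: 3·6+6·0+3·4+1·0 = 30 | 5·6 = 30
gcd(3,6,3,1,5) = 1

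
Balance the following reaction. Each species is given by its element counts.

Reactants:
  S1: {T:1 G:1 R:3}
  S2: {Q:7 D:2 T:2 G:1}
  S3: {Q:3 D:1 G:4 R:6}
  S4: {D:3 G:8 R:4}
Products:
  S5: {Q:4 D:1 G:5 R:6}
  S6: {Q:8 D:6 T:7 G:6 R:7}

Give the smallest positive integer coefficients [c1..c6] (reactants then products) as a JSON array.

Q: 3·0+2·7+2·3+1·0 = 20 | 3·4+1·8 = 20
D: 3·0+2·2+2·1+1·3 = 9 | 3·1+1·6 = 9
T: 3·1+2·2+2·0+1·0 = 7 | 3·0+1·7 = 7
G: 3·1+2·1+2·4+1·8 = 21 | 3·5+1·6 = 21
R: 3·3+2·0+2·6+1·4 = 25 | 3·6+1·7 = 25
gcd(3,2,2,1,3,1) = 1

Coefficients: [3, 2, 2, 1, 3, 1]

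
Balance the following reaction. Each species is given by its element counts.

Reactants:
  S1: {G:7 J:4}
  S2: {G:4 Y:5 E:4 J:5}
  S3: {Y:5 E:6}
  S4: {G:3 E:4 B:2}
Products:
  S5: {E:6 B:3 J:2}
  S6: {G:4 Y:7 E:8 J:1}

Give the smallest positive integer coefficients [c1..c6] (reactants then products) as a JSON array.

Coefficients: [1, 1, 6, 3, 2, 5]

G: 1·7+1·4+6·0+3·3 = 20 | 2·0+5·4 = 20
Y: 1·0+1·5+6·5+3·0 = 35 | 2·0+5·7 = 35
E: 1·0+1·4+6·6+3·4 = 52 | 2·6+5·8 = 52
B: 1·0+1·0+6·0+3·2 = 6 | 2·3+5·0 = 6
J: 1·4+1·5+6·0+3·0 = 9 | 2·2+5·1 = 9
gcd(1,1,6,3,2,5) = 1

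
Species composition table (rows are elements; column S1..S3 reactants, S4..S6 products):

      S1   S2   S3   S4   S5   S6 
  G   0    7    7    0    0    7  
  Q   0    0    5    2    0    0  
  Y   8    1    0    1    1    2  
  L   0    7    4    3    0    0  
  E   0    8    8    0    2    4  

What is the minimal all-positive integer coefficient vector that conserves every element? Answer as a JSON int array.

Coefficients: [2, 1, 2, 5, 6, 3]

G: 2·0+1·7+2·7 = 21 | 5·0+6·0+3·7 = 21
Q: 2·0+1·0+2·5 = 10 | 5·2+6·0+3·0 = 10
Y: 2·8+1·1+2·0 = 17 | 5·1+6·1+3·2 = 17
L: 2·0+1·7+2·4 = 15 | 5·3+6·0+3·0 = 15
E: 2·0+1·8+2·8 = 24 | 5·0+6·2+3·4 = 24
gcd(2,1,2,5,6,3) = 1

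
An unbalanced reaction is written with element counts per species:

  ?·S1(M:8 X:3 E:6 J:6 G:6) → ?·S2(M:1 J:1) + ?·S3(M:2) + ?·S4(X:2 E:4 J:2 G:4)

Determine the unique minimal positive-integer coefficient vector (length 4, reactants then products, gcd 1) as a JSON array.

Coefficients: [2, 6, 5, 3]

M: 2·8 = 16 | 6·1+5·2+3·0 = 16
X: 2·3 = 6 | 6·0+5·0+3·2 = 6
E: 2·6 = 12 | 6·0+5·0+3·4 = 12
J: 2·6 = 12 | 6·1+5·0+3·2 = 12
G: 2·6 = 12 | 6·0+5·0+3·4 = 12
gcd(2,6,5,3) = 1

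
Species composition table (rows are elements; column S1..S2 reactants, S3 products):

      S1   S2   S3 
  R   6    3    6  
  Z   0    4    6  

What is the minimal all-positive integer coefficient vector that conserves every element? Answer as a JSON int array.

Coefficients: [1, 6, 4]

R: 1·6+6·3 = 24 | 4·6 = 24
Z: 1·0+6·4 = 24 | 4·6 = 24
gcd(1,6,4) = 1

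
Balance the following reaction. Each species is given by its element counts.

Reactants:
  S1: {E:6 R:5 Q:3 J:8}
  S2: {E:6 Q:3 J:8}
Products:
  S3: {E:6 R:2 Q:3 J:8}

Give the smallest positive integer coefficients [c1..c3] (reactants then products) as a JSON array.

E: 2·6+3·6 = 30 | 5·6 = 30
R: 2·5+3·0 = 10 | 5·2 = 10
Q: 2·3+3·3 = 15 | 5·3 = 15
J: 2·8+3·8 = 40 | 5·8 = 40
gcd(2,3,5) = 1

Coefficients: [2, 3, 5]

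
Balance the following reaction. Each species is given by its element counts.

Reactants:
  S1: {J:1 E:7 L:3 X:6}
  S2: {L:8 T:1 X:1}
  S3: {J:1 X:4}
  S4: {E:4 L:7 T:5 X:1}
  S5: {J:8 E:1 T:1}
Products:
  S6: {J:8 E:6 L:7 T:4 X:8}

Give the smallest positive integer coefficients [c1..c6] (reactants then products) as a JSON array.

J: 2·1+1·0+6·1+3·0+4·8 = 40 | 5·8 = 40
E: 2·7+1·0+6·0+3·4+4·1 = 30 | 5·6 = 30
L: 2·3+1·8+6·0+3·7+4·0 = 35 | 5·7 = 35
T: 2·0+1·1+6·0+3·5+4·1 = 20 | 5·4 = 20
X: 2·6+1·1+6·4+3·1+4·0 = 40 | 5·8 = 40
gcd(2,1,6,3,4,5) = 1

Coefficients: [2, 1, 6, 3, 4, 5]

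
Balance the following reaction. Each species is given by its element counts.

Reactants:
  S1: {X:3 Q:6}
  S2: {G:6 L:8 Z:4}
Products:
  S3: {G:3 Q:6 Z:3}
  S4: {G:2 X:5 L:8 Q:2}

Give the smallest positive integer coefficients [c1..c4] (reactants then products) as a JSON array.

G: 5·0+3·6 = 18 | 4·3+3·2 = 18
X: 5·3+3·0 = 15 | 4·0+3·5 = 15
L: 5·0+3·8 = 24 | 4·0+3·8 = 24
Q: 5·6+3·0 = 30 | 4·6+3·2 = 30
Z: 5·0+3·4 = 12 | 4·3+3·0 = 12
gcd(5,3,4,3) = 1

Coefficients: [5, 3, 4, 3]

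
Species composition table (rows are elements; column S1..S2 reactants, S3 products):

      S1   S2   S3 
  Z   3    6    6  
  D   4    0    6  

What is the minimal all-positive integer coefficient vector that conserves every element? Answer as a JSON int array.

Z: 6·3+1·6 = 24 | 4·6 = 24
D: 6·4+1·0 = 24 | 4·6 = 24
gcd(6,1,4) = 1

Coefficients: [6, 1, 4]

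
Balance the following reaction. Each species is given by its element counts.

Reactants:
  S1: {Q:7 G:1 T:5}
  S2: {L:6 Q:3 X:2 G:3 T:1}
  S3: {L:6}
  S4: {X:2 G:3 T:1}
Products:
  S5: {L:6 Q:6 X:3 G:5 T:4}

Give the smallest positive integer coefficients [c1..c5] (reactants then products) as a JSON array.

Coefficients: [3, 5, 1, 4, 6]

L: 3·0+5·6+1·6+4·0 = 36 | 6·6 = 36
Q: 3·7+5·3+1·0+4·0 = 36 | 6·6 = 36
X: 3·0+5·2+1·0+4·2 = 18 | 6·3 = 18
G: 3·1+5·3+1·0+4·3 = 30 | 6·5 = 30
T: 3·5+5·1+1·0+4·1 = 24 | 6·4 = 24
gcd(3,5,1,4,6) = 1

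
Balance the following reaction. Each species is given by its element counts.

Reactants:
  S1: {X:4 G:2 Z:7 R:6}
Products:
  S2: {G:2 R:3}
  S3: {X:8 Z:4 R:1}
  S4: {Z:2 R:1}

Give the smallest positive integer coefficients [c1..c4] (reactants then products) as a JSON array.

X: 2·4 = 8 | 2·0+1·8+5·0 = 8
G: 2·2 = 4 | 2·2+1·0+5·0 = 4
Z: 2·7 = 14 | 2·0+1·4+5·2 = 14
R: 2·6 = 12 | 2·3+1·1+5·1 = 12
gcd(2,2,1,5) = 1

Coefficients: [2, 2, 1, 5]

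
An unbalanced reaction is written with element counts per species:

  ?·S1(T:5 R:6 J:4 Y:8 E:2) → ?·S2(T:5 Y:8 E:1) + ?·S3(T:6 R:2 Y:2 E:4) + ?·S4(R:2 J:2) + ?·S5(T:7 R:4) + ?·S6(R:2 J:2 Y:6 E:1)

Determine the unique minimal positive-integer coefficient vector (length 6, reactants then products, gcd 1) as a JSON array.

Coefficients: [5, 1, 1, 5, 2, 5]

T: 5·5 = 25 | 1·5+1·6+5·0+2·7+5·0 = 25
R: 5·6 = 30 | 1·0+1·2+5·2+2·4+5·2 = 30
J: 5·4 = 20 | 1·0+1·0+5·2+2·0+5·2 = 20
Y: 5·8 = 40 | 1·8+1·2+5·0+2·0+5·6 = 40
E: 5·2 = 10 | 1·1+1·4+5·0+2·0+5·1 = 10
gcd(5,1,1,5,2,5) = 1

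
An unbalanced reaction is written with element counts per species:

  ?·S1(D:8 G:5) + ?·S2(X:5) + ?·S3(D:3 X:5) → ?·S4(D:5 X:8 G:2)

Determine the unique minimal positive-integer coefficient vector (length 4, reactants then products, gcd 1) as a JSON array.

Coefficients: [2, 5, 3, 5]

D: 2·8+5·0+3·3 = 25 | 5·5 = 25
X: 2·0+5·5+3·5 = 40 | 5·8 = 40
G: 2·5+5·0+3·0 = 10 | 5·2 = 10
gcd(2,5,3,5) = 1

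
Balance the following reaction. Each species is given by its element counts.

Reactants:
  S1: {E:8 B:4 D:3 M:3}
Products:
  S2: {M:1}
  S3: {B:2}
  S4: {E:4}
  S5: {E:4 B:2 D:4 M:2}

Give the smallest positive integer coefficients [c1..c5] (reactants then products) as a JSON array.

E: 4·8 = 32 | 6·0+5·0+5·4+3·4 = 32
B: 4·4 = 16 | 6·0+5·2+5·0+3·2 = 16
D: 4·3 = 12 | 6·0+5·0+5·0+3·4 = 12
M: 4·3 = 12 | 6·1+5·0+5·0+3·2 = 12
gcd(4,6,5,5,3) = 1

Coefficients: [4, 6, 5, 5, 3]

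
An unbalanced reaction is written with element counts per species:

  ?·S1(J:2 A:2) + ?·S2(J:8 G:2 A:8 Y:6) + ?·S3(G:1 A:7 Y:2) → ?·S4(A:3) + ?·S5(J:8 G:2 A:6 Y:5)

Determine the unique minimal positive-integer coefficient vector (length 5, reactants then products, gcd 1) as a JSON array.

Coefficients: [4, 1, 2, 6, 2]

J: 4·2+1·8+2·0 = 16 | 6·0+2·8 = 16
G: 4·0+1·2+2·1 = 4 | 6·0+2·2 = 4
A: 4·2+1·8+2·7 = 30 | 6·3+2·6 = 30
Y: 4·0+1·6+2·2 = 10 | 6·0+2·5 = 10
gcd(4,1,2,6,2) = 1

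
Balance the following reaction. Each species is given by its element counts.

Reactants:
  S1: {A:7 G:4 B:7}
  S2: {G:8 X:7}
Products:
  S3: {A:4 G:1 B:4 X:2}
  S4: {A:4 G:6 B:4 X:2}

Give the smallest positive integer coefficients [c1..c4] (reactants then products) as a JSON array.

A: 4·7+2·0 = 28 | 2·4+5·4 = 28
G: 4·4+2·8 = 32 | 2·1+5·6 = 32
B: 4·7+2·0 = 28 | 2·4+5·4 = 28
X: 4·0+2·7 = 14 | 2·2+5·2 = 14
gcd(4,2,2,5) = 1

Coefficients: [4, 2, 2, 5]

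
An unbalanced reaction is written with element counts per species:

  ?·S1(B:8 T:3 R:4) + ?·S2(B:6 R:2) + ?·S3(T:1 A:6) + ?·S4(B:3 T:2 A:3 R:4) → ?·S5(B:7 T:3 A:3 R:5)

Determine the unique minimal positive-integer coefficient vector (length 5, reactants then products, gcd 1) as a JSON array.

Coefficients: [3, 1, 1, 4, 6]

B: 3·8+1·6+1·0+4·3 = 42 | 6·7 = 42
T: 3·3+1·0+1·1+4·2 = 18 | 6·3 = 18
A: 3·0+1·0+1·6+4·3 = 18 | 6·3 = 18
R: 3·4+1·2+1·0+4·4 = 30 | 6·5 = 30
gcd(3,1,1,4,6) = 1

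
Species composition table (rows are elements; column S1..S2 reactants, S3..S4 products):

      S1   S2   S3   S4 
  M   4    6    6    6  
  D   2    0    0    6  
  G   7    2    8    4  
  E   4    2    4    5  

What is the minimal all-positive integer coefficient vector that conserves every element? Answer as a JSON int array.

Coefficients: [6, 3, 5, 2]

M: 6·4+3·6 = 42 | 5·6+2·6 = 42
D: 6·2+3·0 = 12 | 5·0+2·6 = 12
G: 6·7+3·2 = 48 | 5·8+2·4 = 48
E: 6·4+3·2 = 30 | 5·4+2·5 = 30
gcd(6,3,5,2) = 1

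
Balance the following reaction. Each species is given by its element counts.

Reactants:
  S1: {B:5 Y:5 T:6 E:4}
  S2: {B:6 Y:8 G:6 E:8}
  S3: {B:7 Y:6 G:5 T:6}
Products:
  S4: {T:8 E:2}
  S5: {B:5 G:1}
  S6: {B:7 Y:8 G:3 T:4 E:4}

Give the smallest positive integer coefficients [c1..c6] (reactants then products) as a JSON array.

B: 4·5+1·6+2·7 = 40 | 2·0+1·5+5·7 = 40
Y: 4·5+1·8+2·6 = 40 | 2·0+1·0+5·8 = 40
G: 4·0+1·6+2·5 = 16 | 2·0+1·1+5·3 = 16
T: 4·6+1·0+2·6 = 36 | 2·8+1·0+5·4 = 36
E: 4·4+1·8+2·0 = 24 | 2·2+1·0+5·4 = 24
gcd(4,1,2,2,1,5) = 1

Coefficients: [4, 1, 2, 2, 1, 5]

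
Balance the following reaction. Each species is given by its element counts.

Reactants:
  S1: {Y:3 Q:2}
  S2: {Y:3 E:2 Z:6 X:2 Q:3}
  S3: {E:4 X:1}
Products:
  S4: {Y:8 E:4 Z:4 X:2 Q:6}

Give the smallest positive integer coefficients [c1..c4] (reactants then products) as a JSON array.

Y: 6·3+2·3+2·0 = 24 | 3·8 = 24
E: 6·0+2·2+2·4 = 12 | 3·4 = 12
Z: 6·0+2·6+2·0 = 12 | 3·4 = 12
X: 6·0+2·2+2·1 = 6 | 3·2 = 6
Q: 6·2+2·3+2·0 = 18 | 3·6 = 18
gcd(6,2,2,3) = 1

Coefficients: [6, 2, 2, 3]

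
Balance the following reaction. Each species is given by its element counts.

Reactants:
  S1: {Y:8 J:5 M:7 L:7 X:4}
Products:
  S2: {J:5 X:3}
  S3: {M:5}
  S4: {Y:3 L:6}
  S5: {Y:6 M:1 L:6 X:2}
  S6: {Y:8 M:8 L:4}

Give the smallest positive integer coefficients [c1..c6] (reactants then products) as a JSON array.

Coefficients: [6, 6, 3, 2, 3, 3]

Y: 6·8 = 48 | 6·0+3·0+2·3+3·6+3·8 = 48
J: 6·5 = 30 | 6·5+3·0+2·0+3·0+3·0 = 30
M: 6·7 = 42 | 6·0+3·5+2·0+3·1+3·8 = 42
L: 6·7 = 42 | 6·0+3·0+2·6+3·6+3·4 = 42
X: 6·4 = 24 | 6·3+3·0+2·0+3·2+3·0 = 24
gcd(6,6,3,2,3,3) = 1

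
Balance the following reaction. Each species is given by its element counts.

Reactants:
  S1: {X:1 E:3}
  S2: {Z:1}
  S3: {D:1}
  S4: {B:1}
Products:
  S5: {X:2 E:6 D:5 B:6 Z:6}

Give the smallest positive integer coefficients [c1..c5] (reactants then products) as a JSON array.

Coefficients: [2, 6, 5, 6, 1]

X: 2·1+6·0+5·0+6·0 = 2 | 1·2 = 2
E: 2·3+6·0+5·0+6·0 = 6 | 1·6 = 6
D: 2·0+6·0+5·1+6·0 = 5 | 1·5 = 5
B: 2·0+6·0+5·0+6·1 = 6 | 1·6 = 6
Z: 2·0+6·1+5·0+6·0 = 6 | 1·6 = 6
gcd(2,6,5,6,1) = 1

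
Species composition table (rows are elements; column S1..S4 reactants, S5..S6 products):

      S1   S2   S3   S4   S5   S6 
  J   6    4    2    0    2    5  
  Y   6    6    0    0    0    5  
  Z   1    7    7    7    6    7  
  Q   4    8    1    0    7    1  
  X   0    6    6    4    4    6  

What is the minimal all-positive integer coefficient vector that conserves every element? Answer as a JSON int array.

Coefficients: [3, 2, 6, 1, 4, 6]

J: 3·6+2·4+6·2+1·0 = 38 | 4·2+6·5 = 38
Y: 3·6+2·6+6·0+1·0 = 30 | 4·0+6·5 = 30
Z: 3·1+2·7+6·7+1·7 = 66 | 4·6+6·7 = 66
Q: 3·4+2·8+6·1+1·0 = 34 | 4·7+6·1 = 34
X: 3·0+2·6+6·6+1·4 = 52 | 4·4+6·6 = 52
gcd(3,2,6,1,4,6) = 1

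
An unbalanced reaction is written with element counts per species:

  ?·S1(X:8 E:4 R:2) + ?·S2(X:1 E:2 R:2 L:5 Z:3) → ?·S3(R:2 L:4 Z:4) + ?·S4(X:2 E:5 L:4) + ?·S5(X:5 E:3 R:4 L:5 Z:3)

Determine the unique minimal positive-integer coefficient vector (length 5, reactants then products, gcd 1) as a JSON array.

Coefficients: [1, 6, 3, 2, 2]

X: 1·8+6·1 = 14 | 3·0+2·2+2·5 = 14
E: 1·4+6·2 = 16 | 3·0+2·5+2·3 = 16
R: 1·2+6·2 = 14 | 3·2+2·0+2·4 = 14
L: 1·0+6·5 = 30 | 3·4+2·4+2·5 = 30
Z: 1·0+6·3 = 18 | 3·4+2·0+2·3 = 18
gcd(1,6,3,2,2) = 1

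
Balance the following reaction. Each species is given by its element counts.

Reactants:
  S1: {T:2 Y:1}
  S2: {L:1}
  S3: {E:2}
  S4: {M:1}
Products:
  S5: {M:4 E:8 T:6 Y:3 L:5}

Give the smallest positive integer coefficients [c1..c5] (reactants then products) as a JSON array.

M: 3·0+5·0+4·0+4·1 = 4 | 1·4 = 4
E: 3·0+5·0+4·2+4·0 = 8 | 1·8 = 8
T: 3·2+5·0+4·0+4·0 = 6 | 1·6 = 6
Y: 3·1+5·0+4·0+4·0 = 3 | 1·3 = 3
L: 3·0+5·1+4·0+4·0 = 5 | 1·5 = 5
gcd(3,5,4,4,1) = 1

Coefficients: [3, 5, 4, 4, 1]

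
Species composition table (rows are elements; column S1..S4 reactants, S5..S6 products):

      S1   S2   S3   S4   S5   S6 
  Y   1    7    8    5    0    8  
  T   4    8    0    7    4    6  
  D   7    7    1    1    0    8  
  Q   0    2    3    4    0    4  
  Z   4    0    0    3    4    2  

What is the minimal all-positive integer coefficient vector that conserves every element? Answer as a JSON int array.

Y: 5·1+1·7+2·8+4·5 = 48 | 5·0+6·8 = 48
T: 5·4+1·8+2·0+4·7 = 56 | 5·4+6·6 = 56
D: 5·7+1·7+2·1+4·1 = 48 | 5·0+6·8 = 48
Q: 5·0+1·2+2·3+4·4 = 24 | 5·0+6·4 = 24
Z: 5·4+1·0+2·0+4·3 = 32 | 5·4+6·2 = 32
gcd(5,1,2,4,5,6) = 1

Coefficients: [5, 1, 2, 4, 5, 6]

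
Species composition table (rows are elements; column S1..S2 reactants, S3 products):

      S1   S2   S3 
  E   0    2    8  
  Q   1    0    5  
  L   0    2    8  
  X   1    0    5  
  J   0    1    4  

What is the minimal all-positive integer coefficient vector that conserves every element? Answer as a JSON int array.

Coefficients: [5, 4, 1]

E: 5·0+4·2 = 8 | 1·8 = 8
Q: 5·1+4·0 = 5 | 1·5 = 5
L: 5·0+4·2 = 8 | 1·8 = 8
X: 5·1+4·0 = 5 | 1·5 = 5
J: 5·0+4·1 = 4 | 1·4 = 4
gcd(5,4,1) = 1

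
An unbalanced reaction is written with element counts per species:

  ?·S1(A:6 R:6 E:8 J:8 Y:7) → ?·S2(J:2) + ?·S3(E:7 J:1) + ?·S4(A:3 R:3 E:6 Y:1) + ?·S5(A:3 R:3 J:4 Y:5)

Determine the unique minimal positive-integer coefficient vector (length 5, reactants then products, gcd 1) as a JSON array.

A: 4·6 = 24 | 5·0+2·0+3·3+5·3 = 24
R: 4·6 = 24 | 5·0+2·0+3·3+5·3 = 24
E: 4·8 = 32 | 5·0+2·7+3·6+5·0 = 32
J: 4·8 = 32 | 5·2+2·1+3·0+5·4 = 32
Y: 4·7 = 28 | 5·0+2·0+3·1+5·5 = 28
gcd(4,5,2,3,5) = 1

Coefficients: [4, 5, 2, 3, 5]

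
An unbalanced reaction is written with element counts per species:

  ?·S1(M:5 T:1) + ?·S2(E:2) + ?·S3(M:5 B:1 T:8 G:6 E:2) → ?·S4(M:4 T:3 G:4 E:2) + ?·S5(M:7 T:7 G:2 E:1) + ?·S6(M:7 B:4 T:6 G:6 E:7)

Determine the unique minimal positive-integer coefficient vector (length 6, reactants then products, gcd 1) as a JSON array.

Coefficients: [4, 4, 4, 3, 3, 1]

M: 4·5+4·0+4·5 = 40 | 3·4+3·7+1·7 = 40
B: 4·0+4·0+4·1 = 4 | 3·0+3·0+1·4 = 4
T: 4·1+4·0+4·8 = 36 | 3·3+3·7+1·6 = 36
G: 4·0+4·0+4·6 = 24 | 3·4+3·2+1·6 = 24
E: 4·0+4·2+4·2 = 16 | 3·2+3·1+1·7 = 16
gcd(4,4,4,3,3,1) = 1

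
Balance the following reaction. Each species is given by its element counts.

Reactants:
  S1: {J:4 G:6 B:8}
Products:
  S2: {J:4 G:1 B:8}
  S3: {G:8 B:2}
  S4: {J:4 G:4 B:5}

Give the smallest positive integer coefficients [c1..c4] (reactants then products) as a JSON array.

Coefficients: [6, 4, 3, 2]

J: 6·4 = 24 | 4·4+3·0+2·4 = 24
G: 6·6 = 36 | 4·1+3·8+2·4 = 36
B: 6·8 = 48 | 4·8+3·2+2·5 = 48
gcd(6,4,3,2) = 1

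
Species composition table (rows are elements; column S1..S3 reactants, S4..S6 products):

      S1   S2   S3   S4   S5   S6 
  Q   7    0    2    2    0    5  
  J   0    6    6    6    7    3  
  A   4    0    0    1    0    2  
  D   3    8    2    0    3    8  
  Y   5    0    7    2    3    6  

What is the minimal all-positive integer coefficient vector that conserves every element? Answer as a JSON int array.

Q: 3·7+4·0+4·2 = 29 | 2·2+3·0+5·5 = 29
J: 3·0+4·6+4·6 = 48 | 2·6+3·7+5·3 = 48
A: 3·4+4·0+4·0 = 12 | 2·1+3·0+5·2 = 12
D: 3·3+4·8+4·2 = 49 | 2·0+3·3+5·8 = 49
Y: 3·5+4·0+4·7 = 43 | 2·2+3·3+5·6 = 43
gcd(3,4,4,2,3,5) = 1

Coefficients: [3, 4, 4, 2, 3, 5]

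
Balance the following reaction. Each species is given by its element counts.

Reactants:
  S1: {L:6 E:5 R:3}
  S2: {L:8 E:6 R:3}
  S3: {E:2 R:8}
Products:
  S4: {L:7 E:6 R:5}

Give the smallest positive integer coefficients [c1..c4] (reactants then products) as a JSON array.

Coefficients: [2, 2, 1, 4]

L: 2·6+2·8+1·0 = 28 | 4·7 = 28
E: 2·5+2·6+1·2 = 24 | 4·6 = 24
R: 2·3+2·3+1·8 = 20 | 4·5 = 20
gcd(2,2,1,4) = 1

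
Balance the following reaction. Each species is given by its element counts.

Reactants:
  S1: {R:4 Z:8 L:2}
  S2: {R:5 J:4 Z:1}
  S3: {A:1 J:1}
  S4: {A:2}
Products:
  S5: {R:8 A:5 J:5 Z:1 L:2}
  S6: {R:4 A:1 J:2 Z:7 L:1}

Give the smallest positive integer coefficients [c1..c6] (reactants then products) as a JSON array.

R: 5·4+4·5+6·0+5·0 = 40 | 2·8+6·4 = 40
A: 5·0+4·0+6·1+5·2 = 16 | 2·5+6·1 = 16
J: 5·0+4·4+6·1+5·0 = 22 | 2·5+6·2 = 22
Z: 5·8+4·1+6·0+5·0 = 44 | 2·1+6·7 = 44
L: 5·2+4·0+6·0+5·0 = 10 | 2·2+6·1 = 10
gcd(5,4,6,5,2,6) = 1

Coefficients: [5, 4, 6, 5, 2, 6]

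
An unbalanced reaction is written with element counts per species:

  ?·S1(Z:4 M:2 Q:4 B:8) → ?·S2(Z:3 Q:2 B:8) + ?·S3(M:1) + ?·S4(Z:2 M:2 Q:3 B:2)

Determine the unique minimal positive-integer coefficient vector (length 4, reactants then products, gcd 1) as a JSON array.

Coefficients: [5, 4, 2, 4]

Z: 5·4 = 20 | 4·3+2·0+4·2 = 20
M: 5·2 = 10 | 4·0+2·1+4·2 = 10
Q: 5·4 = 20 | 4·2+2·0+4·3 = 20
B: 5·8 = 40 | 4·8+2·0+4·2 = 40
gcd(5,4,2,4) = 1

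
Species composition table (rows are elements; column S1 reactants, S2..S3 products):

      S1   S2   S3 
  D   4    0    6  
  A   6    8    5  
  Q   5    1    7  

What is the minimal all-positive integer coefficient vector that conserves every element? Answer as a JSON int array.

D: 3·4 = 12 | 1·0+2·6 = 12
A: 3·6 = 18 | 1·8+2·5 = 18
Q: 3·5 = 15 | 1·1+2·7 = 15
gcd(3,1,2) = 1

Coefficients: [3, 1, 2]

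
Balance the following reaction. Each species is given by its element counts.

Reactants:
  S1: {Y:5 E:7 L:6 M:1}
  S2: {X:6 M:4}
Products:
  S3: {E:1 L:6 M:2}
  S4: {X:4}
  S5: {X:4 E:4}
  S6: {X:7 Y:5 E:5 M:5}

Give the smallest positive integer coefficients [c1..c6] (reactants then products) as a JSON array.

X: 4·0+6·6 = 36 | 4·0+1·4+1·4+4·7 = 36
Y: 4·5+6·0 = 20 | 4·0+1·0+1·0+4·5 = 20
E: 4·7+6·0 = 28 | 4·1+1·0+1·4+4·5 = 28
L: 4·6+6·0 = 24 | 4·6+1·0+1·0+4·0 = 24
M: 4·1+6·4 = 28 | 4·2+1·0+1·0+4·5 = 28
gcd(4,6,4,1,1,4) = 1

Coefficients: [4, 6, 4, 1, 1, 4]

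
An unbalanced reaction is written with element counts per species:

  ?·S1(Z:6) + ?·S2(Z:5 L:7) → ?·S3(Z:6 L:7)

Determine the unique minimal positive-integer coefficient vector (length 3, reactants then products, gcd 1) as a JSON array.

Coefficients: [1, 6, 6]

Z: 1·6+6·5 = 36 | 6·6 = 36
L: 1·0+6·7 = 42 | 6·7 = 42
gcd(1,6,6) = 1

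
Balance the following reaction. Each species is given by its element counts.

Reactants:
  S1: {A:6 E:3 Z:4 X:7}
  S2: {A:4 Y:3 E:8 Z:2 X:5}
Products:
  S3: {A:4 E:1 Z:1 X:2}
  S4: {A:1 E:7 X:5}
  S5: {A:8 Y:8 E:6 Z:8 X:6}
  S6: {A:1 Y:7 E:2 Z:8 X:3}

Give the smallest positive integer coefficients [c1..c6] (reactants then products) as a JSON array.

Coefficients: [3, 5, 6, 5, 1, 1]

A: 3·6+5·4 = 38 | 6·4+5·1+1·8+1·1 = 38
Y: 3·0+5·3 = 15 | 6·0+5·0+1·8+1·7 = 15
E: 3·3+5·8 = 49 | 6·1+5·7+1·6+1·2 = 49
Z: 3·4+5·2 = 22 | 6·1+5·0+1·8+1·8 = 22
X: 3·7+5·5 = 46 | 6·2+5·5+1·6+1·3 = 46
gcd(3,5,6,5,1,1) = 1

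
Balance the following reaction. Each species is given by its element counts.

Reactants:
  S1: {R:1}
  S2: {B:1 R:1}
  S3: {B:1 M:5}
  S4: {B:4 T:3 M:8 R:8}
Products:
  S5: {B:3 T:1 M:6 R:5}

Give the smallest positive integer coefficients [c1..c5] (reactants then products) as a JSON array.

Coefficients: [4, 3, 2, 1, 3]

B: 4·0+3·1+2·1+1·4 = 9 | 3·3 = 9
T: 4·0+3·0+2·0+1·3 = 3 | 3·1 = 3
M: 4·0+3·0+2·5+1·8 = 18 | 3·6 = 18
R: 4·1+3·1+2·0+1·8 = 15 | 3·5 = 15
gcd(4,3,2,1,3) = 1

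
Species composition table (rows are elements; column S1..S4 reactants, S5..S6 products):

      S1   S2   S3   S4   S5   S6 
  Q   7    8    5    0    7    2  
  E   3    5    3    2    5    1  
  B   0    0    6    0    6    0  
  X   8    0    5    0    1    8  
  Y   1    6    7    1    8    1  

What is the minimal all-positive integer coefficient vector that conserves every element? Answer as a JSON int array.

Q: 2·7+1·8+6·5+3·0 = 52 | 6·7+5·2 = 52
E: 2·3+1·5+6·3+3·2 = 35 | 6·5+5·1 = 35
B: 2·0+1·0+6·6+3·0 = 36 | 6·6+5·0 = 36
X: 2·8+1·0+6·5+3·0 = 46 | 6·1+5·8 = 46
Y: 2·1+1·6+6·7+3·1 = 53 | 6·8+5·1 = 53
gcd(2,1,6,3,6,5) = 1

Coefficients: [2, 1, 6, 3, 6, 5]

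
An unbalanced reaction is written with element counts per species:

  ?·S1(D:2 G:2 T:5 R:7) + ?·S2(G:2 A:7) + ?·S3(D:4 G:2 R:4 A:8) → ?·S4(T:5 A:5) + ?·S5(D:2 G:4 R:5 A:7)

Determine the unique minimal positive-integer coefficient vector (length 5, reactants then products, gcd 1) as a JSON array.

D: 3·2+6·0+1·4 = 10 | 3·0+5·2 = 10
G: 3·2+6·2+1·2 = 20 | 3·0+5·4 = 20
T: 3·5+6·0+1·0 = 15 | 3·5+5·0 = 15
R: 3·7+6·0+1·4 = 25 | 3·0+5·5 = 25
A: 3·0+6·7+1·8 = 50 | 3·5+5·7 = 50
gcd(3,6,1,3,5) = 1

Coefficients: [3, 6, 1, 3, 5]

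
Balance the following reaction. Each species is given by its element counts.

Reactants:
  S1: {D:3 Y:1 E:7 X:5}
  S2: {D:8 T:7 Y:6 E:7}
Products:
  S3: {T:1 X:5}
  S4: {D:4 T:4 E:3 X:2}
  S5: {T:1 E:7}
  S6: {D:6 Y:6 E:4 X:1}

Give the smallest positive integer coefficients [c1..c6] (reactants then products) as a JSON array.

D: 6·3+4·8 = 50 | 3·0+5·4+5·0+5·6 = 50
T: 6·0+4·7 = 28 | 3·1+5·4+5·1+5·0 = 28
Y: 6·1+4·6 = 30 | 3·0+5·0+5·0+5·6 = 30
E: 6·7+4·7 = 70 | 3·0+5·3+5·7+5·4 = 70
X: 6·5+4·0 = 30 | 3·5+5·2+5·0+5·1 = 30
gcd(6,4,3,5,5,5) = 1

Coefficients: [6, 4, 3, 5, 5, 5]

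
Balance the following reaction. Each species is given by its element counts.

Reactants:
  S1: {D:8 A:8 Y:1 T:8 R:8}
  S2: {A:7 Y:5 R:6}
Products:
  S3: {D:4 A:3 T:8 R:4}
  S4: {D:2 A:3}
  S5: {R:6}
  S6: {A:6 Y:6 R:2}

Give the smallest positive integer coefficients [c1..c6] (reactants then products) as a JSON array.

D: 3·8+3·0 = 24 | 3·4+6·2+4·0+3·0 = 24
A: 3·8+3·7 = 45 | 3·3+6·3+4·0+3·6 = 45
Y: 3·1+3·5 = 18 | 3·0+6·0+4·0+3·6 = 18
T: 3·8+3·0 = 24 | 3·8+6·0+4·0+3·0 = 24
R: 3·8+3·6 = 42 | 3·4+6·0+4·6+3·2 = 42
gcd(3,3,3,6,4,3) = 1

Coefficients: [3, 3, 3, 6, 4, 3]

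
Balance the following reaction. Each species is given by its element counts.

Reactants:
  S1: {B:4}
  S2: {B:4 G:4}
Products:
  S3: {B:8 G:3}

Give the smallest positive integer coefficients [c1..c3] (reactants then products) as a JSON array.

Coefficients: [5, 3, 4]

B: 5·4+3·4 = 32 | 4·8 = 32
G: 5·0+3·4 = 12 | 4·3 = 12
gcd(5,3,4) = 1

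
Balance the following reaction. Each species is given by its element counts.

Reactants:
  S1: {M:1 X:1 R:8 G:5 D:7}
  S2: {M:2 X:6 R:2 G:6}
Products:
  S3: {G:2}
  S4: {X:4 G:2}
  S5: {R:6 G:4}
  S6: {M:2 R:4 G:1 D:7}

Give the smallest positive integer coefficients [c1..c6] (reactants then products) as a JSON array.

M: 6·1+3·2 = 12 | 5·0+6·0+5·0+6·2 = 12
X: 6·1+3·6 = 24 | 5·0+6·4+5·0+6·0 = 24
R: 6·8+3·2 = 54 | 5·0+6·0+5·6+6·4 = 54
G: 6·5+3·6 = 48 | 5·2+6·2+5·4+6·1 = 48
D: 6·7+3·0 = 42 | 5·0+6·0+5·0+6·7 = 42
gcd(6,3,5,6,5,6) = 1

Coefficients: [6, 3, 5, 6, 5, 6]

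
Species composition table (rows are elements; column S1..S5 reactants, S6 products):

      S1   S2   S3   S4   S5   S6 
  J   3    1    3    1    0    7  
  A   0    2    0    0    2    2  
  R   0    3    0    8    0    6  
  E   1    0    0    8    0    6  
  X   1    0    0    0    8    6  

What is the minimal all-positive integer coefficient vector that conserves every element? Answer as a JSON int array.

J: 6·3+2·1+4·3+3·1+3·0 = 35 | 5·7 = 35
A: 6·0+2·2+4·0+3·0+3·2 = 10 | 5·2 = 10
R: 6·0+2·3+4·0+3·8+3·0 = 30 | 5·6 = 30
E: 6·1+2·0+4·0+3·8+3·0 = 30 | 5·6 = 30
X: 6·1+2·0+4·0+3·0+3·8 = 30 | 5·6 = 30
gcd(6,2,4,3,3,5) = 1

Coefficients: [6, 2, 4, 3, 3, 5]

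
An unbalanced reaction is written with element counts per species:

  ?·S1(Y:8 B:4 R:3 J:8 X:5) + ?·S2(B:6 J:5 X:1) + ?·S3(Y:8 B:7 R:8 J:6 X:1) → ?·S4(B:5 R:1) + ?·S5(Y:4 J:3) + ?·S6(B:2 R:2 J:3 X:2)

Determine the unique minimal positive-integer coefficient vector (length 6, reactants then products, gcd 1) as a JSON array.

Coefficients: [1, 2, 1, 3, 4, 4]

Y: 1·8+2·0+1·8 = 16 | 3·0+4·4+4·0 = 16
B: 1·4+2·6+1·7 = 23 | 3·5+4·0+4·2 = 23
R: 1·3+2·0+1·8 = 11 | 3·1+4·0+4·2 = 11
J: 1·8+2·5+1·6 = 24 | 3·0+4·3+4·3 = 24
X: 1·5+2·1+1·1 = 8 | 3·0+4·0+4·2 = 8
gcd(1,2,1,3,4,4) = 1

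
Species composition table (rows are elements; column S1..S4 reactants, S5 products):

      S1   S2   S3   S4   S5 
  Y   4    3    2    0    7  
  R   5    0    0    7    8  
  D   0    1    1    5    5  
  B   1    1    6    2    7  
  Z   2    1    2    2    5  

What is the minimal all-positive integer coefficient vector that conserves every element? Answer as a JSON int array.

Y: 2·4+3·3+2·2+2·0 = 21 | 3·7 = 21
R: 2·5+3·0+2·0+2·7 = 24 | 3·8 = 24
D: 2·0+3·1+2·1+2·5 = 15 | 3·5 = 15
B: 2·1+3·1+2·6+2·2 = 21 | 3·7 = 21
Z: 2·2+3·1+2·2+2·2 = 15 | 3·5 = 15
gcd(2,3,2,2,3) = 1

Coefficients: [2, 3, 2, 2, 3]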